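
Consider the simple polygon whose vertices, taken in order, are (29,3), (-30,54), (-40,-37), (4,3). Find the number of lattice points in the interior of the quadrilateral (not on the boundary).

2425

By the shoelace formula, twice the signed area is |[29·54 − (-30)·3] + [(-30)·(-37) − (-40)·54] + [(-40)·3 − 4·(-37)] + [4·3 − 29·3]| = 4879, so the area is 4879/2.
Summing gcd(|Δx|,|Δy|) over the edges gives the boundary count: gcd(59,51) + gcd(10,91) + gcd(44,40) + gcd(25,0) = 1+1+4+25 = 31.
By Pick's theorem A = I + B/2 − 1, so I = 4879/2 − 31/2 + 1 = 2425.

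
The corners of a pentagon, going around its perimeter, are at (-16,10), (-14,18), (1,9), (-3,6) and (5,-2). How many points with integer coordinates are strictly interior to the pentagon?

125

The shoelace formula gives twice the area as |[(-16)·18 − (-14)·10] + [(-14)·9 − 1·18] + [1·6 − (-3)·9] + [(-3)·(-2) − 5·6] + [5·10 − (-16)·(-2)]| = 265, so the area is 265/2.
Along each edge there are gcd(|Δx|,|Δy|)+1 lattice points, so counting each shared vertex once the boundary has gcd(2,8) + gcd(15,9) + gcd(4,3) + gcd(8,8) + gcd(21,12) = 2+3+1+8+3 = 17.
Pick's theorem gives I = A − B/2 + 1 = 265/2 − 17/2 + 1 = 125.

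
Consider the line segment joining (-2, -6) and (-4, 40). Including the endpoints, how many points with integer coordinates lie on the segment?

The number of lattice points on a segment between lattice points is gcd(|Δx|,|Δy|) + 1 = gcd(2,46) + 1 = 2 + 1 = 3.

3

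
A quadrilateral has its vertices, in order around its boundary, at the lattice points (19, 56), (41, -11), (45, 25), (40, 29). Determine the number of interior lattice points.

501

Using the shoelace formula, 2A = |[19·(-11) − 41·56] + [41·25 − 45·(-11)] + [45·29 − 40·25] + [40·56 − 19·29]| = 1009, so the area is 1009/2.
The number of boundary lattice points is Σ gcd(|Δx|,|Δy|) = gcd(22,67) + gcd(4,36) + gcd(5,4) + gcd(21,27) = 1+4+1+3 = 9.
By Pick's theorem A = I + B/2 − 1, so I = 1009/2 − 9/2 + 1 = 501.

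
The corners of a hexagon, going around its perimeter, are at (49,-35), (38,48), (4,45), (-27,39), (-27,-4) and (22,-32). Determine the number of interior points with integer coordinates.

The shoelace formula gives twice the area as |[49·48 − 38·(-35)] + [38·45 − 4·48] + [4·39 − (-27)·45] + [(-27)·(-4) − (-27)·39] + [(-27)·(-32) − 22·(-4)] + [22·(-35) − 49·(-32)]| = 9482, so the area is 4741.
Summing gcd(|Δx|,|Δy|) over the edges gives the boundary count: gcd(11,83) + gcd(34,3) + gcd(31,6) + gcd(0,43) + gcd(49,28) + gcd(27,3) = 1+1+1+43+7+3 = 56.
Pick's theorem gives I = A − B/2 + 1 = 4741 − 56/2 + 1 = 4714.

4714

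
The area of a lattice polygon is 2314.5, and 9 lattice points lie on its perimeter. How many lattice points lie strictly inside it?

Pick's theorem A = I + B/2 − 1 rearranges to I = A − B/2 + 1 = 2314.5 − 9/2 + 1 = 2311.

2311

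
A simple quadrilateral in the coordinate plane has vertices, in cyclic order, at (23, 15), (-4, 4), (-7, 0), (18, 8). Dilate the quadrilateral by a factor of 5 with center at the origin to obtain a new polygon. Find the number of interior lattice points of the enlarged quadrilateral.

2616

By the shoelace formula, twice the signed area is |[23·4 − (-4)·15] + [(-4)·0 − (-7)·4] + [(-7)·8 − 18·0] + [18·15 − 23·8]| = 210, so the area is 105.
The number of boundary lattice points is Σ gcd(|Δx|,|Δy|) = gcd(27,11) + gcd(3,4) + gcd(25,8) + gcd(5,7) = 1+1+1+1 = 4.
Scaling by 5 multiplies the area by 5² = 25 (so the new area is 2625) and multiplies the boundary lattice-point count by 5, giving 20.
By Pick's theorem, the interior count of the dilated polygon is 2625 − 20/2 + 1 = 2616.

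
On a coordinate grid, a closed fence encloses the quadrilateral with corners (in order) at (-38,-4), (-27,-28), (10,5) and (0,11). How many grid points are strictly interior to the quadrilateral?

The shoelace formula gives twice the area as |((-38)·(-28) − (-27)·(-4)) + ((-27)·5 − 10·(-28)) + (10·11 − 0·5) + (0·(-4) − (-38)·11)| = 1629, so the area is 814.5.
Summing gcd(|Δx|,|Δy|) over the edges gives the boundary count: gcd(11,24) + gcd(37,33) + gcd(10,6) + gcd(38,15) = 1+1+2+1 = 5.
By Pick's theorem A = I + B/2 − 1, so I = 814.5 − 5/2 + 1 = 813.

813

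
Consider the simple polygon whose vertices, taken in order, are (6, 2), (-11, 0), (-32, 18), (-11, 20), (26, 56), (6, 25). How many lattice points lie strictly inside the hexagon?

775

Using the shoelace formula, 2A = |[6·0 − (-11)·2] + [(-11)·18 − (-32)·0] + [(-32)·20 − (-11)·18] + [(-11)·56 − 26·20] + [26·25 − 6·56] + [6·2 − 6·25]| = 1578, so the area is 789.
Along each edge there are gcd(|Δx|,|Δy|)+1 lattice points, so counting each shared vertex once the boundary has gcd(17,2) + gcd(21,18) + gcd(21,2) + gcd(37,36) + gcd(20,31) + gcd(0,23) = 1+3+1+1+1+23 = 30.
Pick's theorem gives I = A − B/2 + 1 = 789 − 30/2 + 1 = 775.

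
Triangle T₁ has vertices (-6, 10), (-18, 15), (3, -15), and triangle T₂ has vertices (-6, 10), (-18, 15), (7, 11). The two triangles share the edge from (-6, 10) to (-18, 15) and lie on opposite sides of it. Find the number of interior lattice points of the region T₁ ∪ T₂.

The union is the simple quadrilateral with vertices (-6, 10), (3, -15), (-18, 15), (7, 11) in order.
By the shoelace formula, twice the signed area is |[(-6)·(-15) − 3·10] + [3·15 − (-18)·(-15)] + [(-18)·11 − 7·15] + [7·10 − (-6)·11]| = 332, so the area is 166.
Summing gcd(|Δx|,|Δy|) over the edges gives the boundary count: gcd(9,25) + gcd(21,30) + gcd(25,4) + gcd(13,1) = 1+3+1+1 = 6.
By Pick's theorem I = A − B/2 + 1 = 166 − 6/2 + 1 = 164.

164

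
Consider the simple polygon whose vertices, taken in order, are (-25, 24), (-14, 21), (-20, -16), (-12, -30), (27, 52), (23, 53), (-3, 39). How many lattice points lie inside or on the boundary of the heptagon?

1627

By the shoelace formula, twice the signed area is |((-25)·21 − (-14)·24) + ((-14)·(-16) − (-20)·21) + ((-20)·(-30) − (-12)·(-16)) + ((-12)·52 − 27·(-30)) + (27·53 − 23·52) + (23·39 − (-3)·53) + ((-3)·24 − (-25)·39)| = 3243, so the area is 3243/2.
The number of boundary lattice points is Σ gcd(|Δx|,|Δy|) = gcd(11,3) + gcd(6,37) + gcd(8,14) + gcd(39,82) + gcd(4,1) + gcd(26,14) + gcd(22,15) = 1+1+2+1+1+2+1 = 9.
Pick's theorem gives I = A − B/2 + 1 = 3243/2 − 9/2 + 1 = 1618, so the closed region contains I + B = 1618 + 9 = 1627 lattice points.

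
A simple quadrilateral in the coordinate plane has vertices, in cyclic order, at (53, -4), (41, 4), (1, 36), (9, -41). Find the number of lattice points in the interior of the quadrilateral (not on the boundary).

1804

The shoelace formula gives twice the area as |[53·4 − 41·(-4)] + [41·36 − 1·4] + [1·(-41) − 9·36] + [9·(-4) − 53·(-41)]| = 3620, so the area is 1810.
The number of boundary lattice points is Σ gcd(|Δx|,|Δy|) = gcd(12,8) + gcd(40,32) + gcd(8,77) + gcd(44,37) = 4+8+1+1 = 14.
Pick's theorem gives I = A − B/2 + 1 = 1810 − 14/2 + 1 = 1804.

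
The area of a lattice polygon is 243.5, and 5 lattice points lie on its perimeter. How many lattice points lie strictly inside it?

242

From Pick's theorem, I = A − B/2 + 1 = 243.5 − 5/2 + 1 = 242.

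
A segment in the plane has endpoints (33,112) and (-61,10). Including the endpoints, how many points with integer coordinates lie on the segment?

The number of lattice points on a segment between lattice points is gcd(|Δx|,|Δy|) + 1 = gcd(94,102) + 1 = 2 + 1 = 3.

3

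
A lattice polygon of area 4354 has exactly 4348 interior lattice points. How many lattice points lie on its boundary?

14

Pick's theorem gives A = I + B/2 − 1, so B = 2(A − I + 1) = 2(4354 − 4348 + 1) = 14.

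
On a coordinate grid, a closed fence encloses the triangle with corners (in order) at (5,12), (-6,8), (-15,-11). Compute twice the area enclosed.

173

By the shoelace formula, twice the signed area is |(5·8 − (-6)·12) + ((-6)·(-11) − (-15)·8) + ((-15)·12 − 5·(-11))| = 173, so the area is 86.5.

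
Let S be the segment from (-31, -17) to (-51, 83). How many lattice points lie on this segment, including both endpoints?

The number of lattice points on a segment between lattice points is gcd(|Δx|,|Δy|) + 1 = gcd(20,100) + 1 = 20 + 1 = 21.

21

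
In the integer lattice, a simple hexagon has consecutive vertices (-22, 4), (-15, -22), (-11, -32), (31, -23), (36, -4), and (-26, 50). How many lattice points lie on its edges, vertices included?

The number of boundary lattice points is Σ gcd(|Δx|,|Δy|) = gcd(7,26) + gcd(4,10) + gcd(42,9) + gcd(5,19) + gcd(62,54) + gcd(4,46) = 1+2+3+1+2+2 = 11.

11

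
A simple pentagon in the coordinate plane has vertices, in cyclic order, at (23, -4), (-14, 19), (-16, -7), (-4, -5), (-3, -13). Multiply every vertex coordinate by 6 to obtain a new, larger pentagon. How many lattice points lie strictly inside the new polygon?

Using the shoelace formula, 2A = |[23·19 − (-14)·(-4)] + [(-14)·(-7) − (-16)·19] + [(-16)·(-5) − (-4)·(-7)] + [(-4)·(-13) − (-3)·(-5)] + [(-3)·(-4) − 23·(-13)]| = 1183, so the area is 591.5.
Along each edge there are gcd(|Δx|,|Δy|)+1 lattice points, so counting each shared vertex once the boundary has gcd(37,23) + gcd(2,26) + gcd(12,2) + gcd(1,8) + gcd(26,9) = 1+2+2+1+1 = 7.
Scaling by 6 multiplies the area by 6² = 36 (so the new area is 21294) and multiplies the boundary lattice-point count by 6, giving 42.
By Pick's theorem, the interior count of the dilated polygon is 21294 − 42/2 + 1 = 21274.

21274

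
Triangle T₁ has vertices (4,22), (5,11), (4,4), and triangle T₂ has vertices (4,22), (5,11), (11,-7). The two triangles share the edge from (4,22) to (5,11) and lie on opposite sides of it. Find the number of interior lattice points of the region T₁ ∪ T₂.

The union is the simple quadrilateral with vertices (4,22), (4,4), (5,11), (11,-7) in order.
The shoelace formula gives twice the area as |(4·4 − 4·22) + (4·11 − 5·4) + (5·(-7) − 11·11) + (11·22 − 4·(-7))| = 66, so the area is 33.
Along each edge there are gcd(|Δx|,|Δy|)+1 lattice points, so counting each shared vertex once the boundary has gcd(0,18) + gcd(1,7) + gcd(6,18) + gcd(7,29) = 18+1+6+1 = 26.
By Pick's theorem I = A − B/2 + 1 = 33 − 26/2 + 1 = 21.

21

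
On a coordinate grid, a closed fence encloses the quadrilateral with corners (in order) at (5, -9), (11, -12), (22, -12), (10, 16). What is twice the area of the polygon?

473

The shoelace formula gives twice the area as |(5·(-12) − 11·(-9)) + (11·(-12) − 22·(-12)) + (22·16 − 10·(-12)) + (10·(-9) − 5·16)| = 473, so the area is 473/2.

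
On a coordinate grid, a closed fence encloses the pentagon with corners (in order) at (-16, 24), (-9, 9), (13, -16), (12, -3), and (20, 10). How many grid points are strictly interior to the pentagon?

The shoelace formula gives twice the area as |[(-16)·9 − (-9)·24] + [(-9)·(-16) − 13·9] + [13·(-3) − 12·(-16)] + [12·10 − 20·(-3)] + [20·24 − (-16)·10]| = 1072, so the area is 536.
Along each edge there are gcd(|Δx|,|Δy|)+1 lattice points, so counting each shared vertex once the boundary has gcd(7,15) + gcd(22,25) + gcd(1,13) + gcd(8,13) + gcd(36,14) = 1+1+1+1+2 = 6.
Pick's theorem gives I = A − B/2 + 1 = 536 − 6/2 + 1 = 534.

534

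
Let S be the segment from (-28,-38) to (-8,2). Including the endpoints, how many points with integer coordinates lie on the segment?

21

The number of lattice points on a segment between lattice points is gcd(|Δx|,|Δy|) + 1 = gcd(20,40) + 1 = 20 + 1 = 21.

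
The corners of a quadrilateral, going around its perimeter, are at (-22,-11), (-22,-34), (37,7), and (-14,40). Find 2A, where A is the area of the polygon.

4222

By the shoelace formula, twice the signed area is |((-22)·(-34) − (-22)·(-11)) + ((-22)·7 − 37·(-34)) + (37·40 − (-14)·7) + ((-14)·(-11) − (-22)·40)| = 4222, so the area is 2111.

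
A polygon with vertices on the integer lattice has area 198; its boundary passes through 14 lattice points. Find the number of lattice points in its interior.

Pick's theorem A = I + B/2 − 1 rearranges to I = A − B/2 + 1 = 198 − 14/2 + 1 = 192.

192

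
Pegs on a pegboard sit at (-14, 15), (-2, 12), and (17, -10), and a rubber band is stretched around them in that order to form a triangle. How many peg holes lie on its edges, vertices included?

Summing gcd(|Δx|,|Δy|) over the edges gives the boundary count: gcd(12,3) + gcd(19,22) + gcd(31,25) = 3+1+1 = 5.

5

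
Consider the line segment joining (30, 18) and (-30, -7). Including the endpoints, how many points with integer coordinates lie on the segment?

The number of lattice points on a segment between lattice points is gcd(|Δx|,|Δy|) + 1 = gcd(60,25) + 1 = 5 + 1 = 6.

6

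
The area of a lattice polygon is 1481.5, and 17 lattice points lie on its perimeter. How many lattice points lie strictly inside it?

Pick's theorem A = I + B/2 − 1 rearranges to I = A − B/2 + 1 = 1481.5 − 17/2 + 1 = 1474.

1474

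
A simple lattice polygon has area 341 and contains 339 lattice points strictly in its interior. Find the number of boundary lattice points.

Pick's theorem gives A = I + B/2 − 1, so B = 2(A − I + 1) = 2(341 − 339 + 1) = 6.

6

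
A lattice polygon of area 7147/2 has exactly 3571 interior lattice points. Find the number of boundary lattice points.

7

Pick's theorem gives A = I + B/2 − 1, so B = 2(A − I + 1) = 2(7147/2 − 3571 + 1) = 7.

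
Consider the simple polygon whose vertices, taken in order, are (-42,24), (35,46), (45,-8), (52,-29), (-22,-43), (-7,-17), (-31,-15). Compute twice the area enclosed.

10608

The shoelace formula gives twice the area as |((-42)·46 − 35·24) + (35·(-8) − 45·46) + (45·(-29) − 52·(-8)) + (52·(-43) − (-22)·(-29)) + ((-22)·(-17) − (-7)·(-43)) + ((-7)·(-15) − (-31)·(-17)) + ((-31)·24 − (-42)·(-15))| = 10608, so the area is 5304.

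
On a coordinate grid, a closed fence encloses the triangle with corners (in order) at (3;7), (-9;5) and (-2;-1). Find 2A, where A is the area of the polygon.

By the shoelace formula, twice the signed area is |[3·5 − (-9)·7] + [(-9)·(-1) − (-2)·5] + [(-2)·7 − 3·(-1)]| = 86, so the area is 43.

86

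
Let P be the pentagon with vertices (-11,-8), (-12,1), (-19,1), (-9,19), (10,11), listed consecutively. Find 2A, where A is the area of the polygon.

700

The shoelace formula gives twice the area as |((-11)·1 − (-12)·(-8)) + ((-12)·1 − (-19)·1) + ((-19)·19 − (-9)·1) + ((-9)·11 − 10·19) + (10·(-8) − (-11)·11)| = 700, so the area is 350.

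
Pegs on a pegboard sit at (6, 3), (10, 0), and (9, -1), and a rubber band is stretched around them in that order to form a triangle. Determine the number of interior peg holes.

3

By the shoelace formula, twice the signed area is |(6·0 − 10·3) + (10·(-1) − 9·0) + (9·3 − 6·(-1))| = 7, so the area is 7/2.
Along each edge there are gcd(|Δx|,|Δy|)+1 lattice points, so counting each shared vertex once the boundary has gcd(4,3) + gcd(1,1) + gcd(3,4) = 1+1+1 = 3.
Pick's theorem gives I = A − B/2 + 1 = 7/2 − 3/2 + 1 = 3.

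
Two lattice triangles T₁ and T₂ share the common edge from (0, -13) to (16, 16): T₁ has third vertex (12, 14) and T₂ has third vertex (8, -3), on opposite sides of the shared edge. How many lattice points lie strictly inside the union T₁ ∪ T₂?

The union is the simple quadrilateral with vertices (0, -13), (12, 14), (16, 16), (8, -3) in order.
The shoelace formula gives twice the area as |(0·14 − 12·(-13)) + (12·16 − 16·14) + (16·(-3) − 8·16) + (8·(-13) − 0·(-3))| = 156, so the area is 78.
Summing gcd(|Δx|,|Δy|) over the edges gives the boundary count: gcd(12,27) + gcd(4,2) + gcd(8,19) + gcd(8,10) = 3+2+1+2 = 8.
By Pick's theorem I = A − B/2 + 1 = 78 − 8/2 + 1 = 75.

75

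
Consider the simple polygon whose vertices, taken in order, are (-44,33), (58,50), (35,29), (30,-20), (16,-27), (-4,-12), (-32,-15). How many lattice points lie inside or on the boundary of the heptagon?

4314

By the shoelace formula, twice the signed area is |((-44)·50 − 58·33) + (58·29 − 35·50) + (35·(-20) − 30·29) + (30·(-27) − 16·(-20)) + (16·(-12) − (-4)·(-27)) + ((-4)·(-15) − (-32)·(-12)) + ((-32)·33 − (-44)·(-15))| = 8582, so the area is 4291.
The number of boundary lattice points is Σ gcd(|Δx|,|Δy|) = gcd(102,17) + gcd(23,21) + gcd(5,49) + gcd(14,7) + gcd(20,15) + gcd(28,3) + gcd(12,48) = 17+1+1+7+5+1+12 = 44.
Pick's theorem gives I = A − B/2 + 1 = 4291 − 44/2 + 1 = 4270, so the closed region contains I + B = 4270 + 44 = 4314 lattice points.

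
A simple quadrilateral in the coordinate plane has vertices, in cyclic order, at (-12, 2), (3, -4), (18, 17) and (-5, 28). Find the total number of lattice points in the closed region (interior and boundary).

Using the shoelace formula, 2A = |((-12)·(-4) − 3·2) + (3·17 − 18·(-4)) + (18·28 − (-5)·17) + ((-5)·2 − (-12)·28)| = 1080, so the area is 540.
Summing gcd(|Δx|,|Δy|) over the edges gives the boundary count: gcd(15,6) + gcd(15,21) + gcd(23,11) + gcd(7,26) = 3+3+1+1 = 8.
Pick's theorem gives I = A − B/2 + 1 = 540 − 8/2 + 1 = 537, so the closed region contains I + B = 537 + 8 = 545 lattice points.

545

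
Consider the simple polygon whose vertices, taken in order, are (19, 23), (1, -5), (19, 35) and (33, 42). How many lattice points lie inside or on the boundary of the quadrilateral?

By the shoelace formula, twice the signed area is |[19·(-5) − 1·23] + [1·35 − 19·(-5)] + [19·42 − 33·35] + [33·23 − 19·42]| = 384, so the area is 192.
The number of boundary lattice points is Σ gcd(|Δx|,|Δy|) = gcd(18,28) + gcd(18,40) + gcd(14,7) + gcd(14,19) = 2+2+7+1 = 12.
Pick's theorem gives I = A − B/2 + 1 = 192 − 12/2 + 1 = 187, so the closed region contains I + B = 187 + 12 = 199 lattice points.

199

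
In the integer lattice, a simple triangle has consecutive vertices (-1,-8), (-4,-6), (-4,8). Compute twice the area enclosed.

Using the shoelace formula, 2A = |((-1)·(-6) − (-4)·(-8)) + ((-4)·8 − (-4)·(-6)) + ((-4)·(-8) − (-1)·8)| = 42, so the area is 21.

42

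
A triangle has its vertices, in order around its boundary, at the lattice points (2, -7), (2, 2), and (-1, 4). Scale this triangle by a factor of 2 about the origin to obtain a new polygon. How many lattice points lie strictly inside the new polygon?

44

The shoelace formula gives twice the area as |(2·2 − 2·(-7)) + (2·4 − (-1)·2) + ((-1)·(-7) − 2·4)| = 27, so the area is 27/2.
Along each edge there are gcd(|Δx|,|Δy|)+1 lattice points, so counting each shared vertex once the boundary has gcd(0,9) + gcd(3,2) + gcd(3,11) = 9+1+1 = 11.
Scaling by 2 multiplies the area by 2² = 4 (so the new area is 54) and multiplies the boundary lattice-point count by 2, giving 22.
By Pick's theorem, the interior count of the dilated polygon is 54 − 22/2 + 1 = 44.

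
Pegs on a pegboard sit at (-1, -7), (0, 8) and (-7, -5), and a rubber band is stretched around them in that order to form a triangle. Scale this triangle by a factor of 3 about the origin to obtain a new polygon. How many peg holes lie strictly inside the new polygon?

The shoelace formula gives twice the area as |((-1)·8 − 0·(-7)) + (0·(-5) − (-7)·8) + ((-7)·(-7) − (-1)·(-5))| = 92, so the area is 46.
Along each edge there are gcd(|Δx|,|Δy|)+1 lattice points, so counting each shared vertex once the boundary has gcd(1,15) + gcd(7,13) + gcd(6,2) = 1+1+2 = 4.
Scaling by 3 multiplies the area by 3² = 9 (so the new area is 414) and multiplies the boundary lattice-point count by 3, giving 12.
By Pick's theorem, the interior count of the dilated polygon is 414 − 12/2 + 1 = 409.

409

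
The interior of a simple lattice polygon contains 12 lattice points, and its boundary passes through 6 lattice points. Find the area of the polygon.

14

Pick's theorem states A = I + B/2 − 1, so A = 12 + 6/2 − 1 = 14.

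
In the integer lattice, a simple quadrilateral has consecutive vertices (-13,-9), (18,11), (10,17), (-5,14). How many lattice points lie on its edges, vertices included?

Summing gcd(|Δx|,|Δy|) over the edges gives the boundary count: gcd(31,20) + gcd(8,6) + gcd(15,3) + gcd(8,23) = 1+2+3+1 = 7.

7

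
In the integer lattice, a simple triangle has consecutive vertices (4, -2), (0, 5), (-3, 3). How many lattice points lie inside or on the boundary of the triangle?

17

Using the shoelace formula, 2A = |(4·5 − 0·(-2)) + (0·3 − (-3)·5) + ((-3)·(-2) − 4·3)| = 29, so the area is 14.5.
Along each edge there are gcd(|Δx|,|Δy|)+1 lattice points, so counting each shared vertex once the boundary has gcd(4,7) + gcd(3,2) + gcd(7,5) = 1+1+1 = 3.
Pick's theorem gives I = A − B/2 + 1 = 14.5 − 3/2 + 1 = 14, so the closed region contains I + B = 14 + 3 = 17 lattice points.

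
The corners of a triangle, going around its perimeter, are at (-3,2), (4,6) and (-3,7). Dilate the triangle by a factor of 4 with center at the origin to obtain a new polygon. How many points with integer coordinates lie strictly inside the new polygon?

Using the shoelace formula, 2A = |[(-3)·6 − 4·2] + [4·7 − (-3)·6] + [(-3)·2 − (-3)·7]| = 35, so the area is 35/2.
The number of boundary lattice points is Σ gcd(|Δx|,|Δy|) = gcd(7,4) + gcd(7,1) + gcd(0,5) = 1+1+5 = 7.
Scaling by 4 multiplies the area by 4² = 16 (so the new area is 280) and multiplies the boundary lattice-point count by 4, giving 28.
By Pick's theorem, the interior count of the dilated polygon is 280 − 28/2 + 1 = 267.

267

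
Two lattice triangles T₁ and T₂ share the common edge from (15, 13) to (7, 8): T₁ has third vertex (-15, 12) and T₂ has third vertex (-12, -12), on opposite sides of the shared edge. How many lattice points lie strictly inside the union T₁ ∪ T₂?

102

The union is the simple quadrilateral with vertices (15, 13), (-15, 12), (7, 8), (-12, -12) in order.
The shoelace formula gives twice the area as |(15·12 − (-15)·13) + ((-15)·8 − 7·12) + (7·(-12) − (-12)·8) + ((-12)·13 − 15·(-12))| = 207, so the area is 103.5.
Along each edge there are gcd(|Δx|,|Δy|)+1 lattice points, so counting each shared vertex once the boundary has gcd(30,1) + gcd(22,4) + gcd(19,20) + gcd(27,25) = 1+2+1+1 = 5.
By Pick's theorem I = A − B/2 + 1 = 103.5 − 5/2 + 1 = 102.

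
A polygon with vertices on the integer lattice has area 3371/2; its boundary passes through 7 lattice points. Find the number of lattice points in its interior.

Pick's theorem A = I + B/2 − 1 rearranges to I = A − B/2 + 1 = 3371/2 − 7/2 + 1 = 1683.

1683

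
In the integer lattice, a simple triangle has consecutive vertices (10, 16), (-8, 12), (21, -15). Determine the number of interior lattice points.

Using the shoelace formula, 2A = |[10·12 − (-8)·16] + [(-8)·(-15) − 21·12] + [21·16 − 10·(-15)]| = 602, so the area is 301.
Summing gcd(|Δx|,|Δy|) over the edges gives the boundary count: gcd(18,4) + gcd(29,27) + gcd(11,31) = 2+1+1 = 4.
Pick's theorem gives I = A − B/2 + 1 = 301 − 4/2 + 1 = 300.

300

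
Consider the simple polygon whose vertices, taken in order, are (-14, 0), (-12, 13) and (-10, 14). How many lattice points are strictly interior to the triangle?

By the shoelace formula, twice the signed area is |[(-14)·13 − (-12)·0] + [(-12)·14 − (-10)·13] + [(-10)·0 − (-14)·14]| = 24, so the area is 12.
The number of boundary lattice points is Σ gcd(|Δx|,|Δy|) = gcd(2,13) + gcd(2,1) + gcd(4,14) = 1+1+2 = 4.
Pick's theorem gives I = A − B/2 + 1 = 12 − 4/2 + 1 = 11.

11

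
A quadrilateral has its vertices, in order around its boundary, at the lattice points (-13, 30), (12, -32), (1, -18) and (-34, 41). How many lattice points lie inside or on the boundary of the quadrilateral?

596

Using the shoelace formula, 2A = |[(-13)·(-32) − 12·30] + [12·(-18) − 1·(-32)] + [1·41 − (-34)·(-18)] + [(-34)·30 − (-13)·41]| = 1186, so the area is 593.
The number of boundary lattice points is Σ gcd(|Δx|,|Δy|) = gcd(25,62) + gcd(11,14) + gcd(35,59) + gcd(21,11) = 1+1+1+1 = 4.
Pick's theorem gives I = A − B/2 + 1 = 593 − 4/2 + 1 = 592, so the closed region contains I + B = 592 + 4 = 596 lattice points.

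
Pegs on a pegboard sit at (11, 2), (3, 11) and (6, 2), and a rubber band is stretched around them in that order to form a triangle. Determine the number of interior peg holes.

19

The shoelace formula gives twice the area as |(11·11 − 3·2) + (3·2 − 6·11) + (6·2 − 11·2)| = 45, so the area is 22.5.
The number of boundary lattice points is Σ gcd(|Δx|,|Δy|) = gcd(8,9) + gcd(3,9) + gcd(5,0) = 1+3+5 = 9.
Pick's theorem gives I = A − B/2 + 1 = 22.5 − 9/2 + 1 = 19.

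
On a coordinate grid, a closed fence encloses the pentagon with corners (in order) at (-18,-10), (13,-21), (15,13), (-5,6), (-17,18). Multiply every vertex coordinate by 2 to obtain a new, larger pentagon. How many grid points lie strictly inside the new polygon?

3290

Using the shoelace formula, 2A = |((-18)·(-21) − 13·(-10)) + (13·13 − 15·(-21)) + (15·6 − (-5)·13) + ((-5)·18 − (-17)·6) + ((-17)·(-10) − (-18)·18)| = 1653, so the area is 826.5.
The number of boundary lattice points is Σ gcd(|Δx|,|Δy|) = gcd(31,11) + gcd(2,34) + gcd(20,7) + gcd(12,12) + gcd(1,28) = 1+2+1+12+1 = 17.
Scaling by 2 multiplies the area by 2² = 4 (so the new area is 3306) and multiplies the boundary lattice-point count by 2, giving 34.
By Pick's theorem, the interior count of the dilated polygon is 3306 − 34/2 + 1 = 3290.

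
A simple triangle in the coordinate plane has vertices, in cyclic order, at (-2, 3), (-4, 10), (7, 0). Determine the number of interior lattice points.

27

By the shoelace formula, twice the signed area is |((-2)·10 − (-4)·3) + ((-4)·0 − 7·10) + (7·3 − (-2)·0)| = 57, so the area is 28.5.
Summing gcd(|Δx|,|Δy|) over the edges gives the boundary count: gcd(2,7) + gcd(11,10) + gcd(9,3) = 1+1+3 = 5.
By Pick's theorem A = I + B/2 − 1, so I = 28.5 − 5/2 + 1 = 27.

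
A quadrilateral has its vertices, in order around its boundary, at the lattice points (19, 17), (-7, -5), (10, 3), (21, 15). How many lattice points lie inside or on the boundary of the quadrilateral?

110

Using the shoelace formula, 2A = |[19·(-5) − (-7)·17] + [(-7)·3 − 10·(-5)] + [10·15 − 21·3] + [21·17 − 19·15]| = 212, so the area is 106.
The number of boundary lattice points is Σ gcd(|Δx|,|Δy|) = gcd(26,22) + gcd(17,8) + gcd(11,12) + gcd(2,2) = 2+1+1+2 = 6.
Pick's theorem gives I = A − B/2 + 1 = 106 − 6/2 + 1 = 104, so the closed region contains I + B = 104 + 6 = 110 lattice points.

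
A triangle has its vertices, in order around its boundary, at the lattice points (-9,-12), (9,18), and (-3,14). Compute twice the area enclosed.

288

Using the shoelace formula, 2A = |[(-9)·18 − 9·(-12)] + [9·14 − (-3)·18] + [(-3)·(-12) − (-9)·14]| = 288, so the area is 144.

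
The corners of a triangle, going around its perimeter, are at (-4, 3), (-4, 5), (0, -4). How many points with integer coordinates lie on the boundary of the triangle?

4

The number of boundary lattice points is Σ gcd(|Δx|,|Δy|) = gcd(0,2) + gcd(4,9) + gcd(4,7) = 2+1+1 = 4.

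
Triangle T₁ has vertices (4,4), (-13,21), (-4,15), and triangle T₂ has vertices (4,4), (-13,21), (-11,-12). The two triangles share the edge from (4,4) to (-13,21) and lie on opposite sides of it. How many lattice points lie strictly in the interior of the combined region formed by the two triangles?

The union is the simple quadrilateral with vertices (4,4), (-4,15), (-13,21), (-11,-12) in order.
By the shoelace formula, twice the signed area is |(4·15 − (-4)·4) + ((-4)·21 − (-13)·15) + ((-13)·(-12) − (-11)·21) + ((-11)·4 − 4·(-12))| = 578, so the area is 289.
Summing gcd(|Δx|,|Δy|) over the edges gives the boundary count: gcd(8,11) + gcd(9,6) + gcd(2,33) + gcd(15,16) = 1+3+1+1 = 6.
By Pick's theorem I = A − B/2 + 1 = 289 − 6/2 + 1 = 287.

287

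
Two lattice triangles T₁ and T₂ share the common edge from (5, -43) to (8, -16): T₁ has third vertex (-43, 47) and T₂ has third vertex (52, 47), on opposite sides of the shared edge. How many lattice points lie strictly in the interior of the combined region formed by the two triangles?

1278

The union is the simple quadrilateral with vertices (5, -43), (-43, 47), (8, -16), (52, 47) in order.
By the shoelace formula, twice the signed area is |(5·47 − (-43)·(-43)) + ((-43)·(-16) − 8·47) + (8·47 − 52·(-16)) + (52·(-43) − 5·47)| = 2565, so the area is 2565/2.
The number of boundary lattice points is Σ gcd(|Δx|,|Δy|) = gcd(48,90) + gcd(51,63) + gcd(44,63) + gcd(47,90) = 6+3+1+1 = 11.
By Pick's theorem I = A − B/2 + 1 = 2565/2 − 11/2 + 1 = 1278.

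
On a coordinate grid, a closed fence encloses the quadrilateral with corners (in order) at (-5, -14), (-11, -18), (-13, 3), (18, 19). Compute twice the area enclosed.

789

Using the shoelace formula, 2A = |[(-5)·(-18) − (-11)·(-14)] + [(-11)·3 − (-13)·(-18)] + [(-13)·19 − 18·3] + [18·(-14) − (-5)·19]| = 789, so the area is 394.5.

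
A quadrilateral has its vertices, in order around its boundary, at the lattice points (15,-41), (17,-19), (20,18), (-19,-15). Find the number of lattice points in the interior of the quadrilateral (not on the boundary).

1069

By the shoelace formula, twice the signed area is |(15·(-19) − 17·(-41)) + (17·18 − 20·(-19)) + (20·(-15) − (-19)·18) + ((-19)·(-41) − 15·(-15))| = 2144, so the area is 1072.
Along each edge there are gcd(|Δx|,|Δy|)+1 lattice points, so counting each shared vertex once the boundary has gcd(2,22) + gcd(3,37) + gcd(39,33) + gcd(34,26) = 2+1+3+2 = 8.
Pick's theorem gives I = A − B/2 + 1 = 1072 − 8/2 + 1 = 1069.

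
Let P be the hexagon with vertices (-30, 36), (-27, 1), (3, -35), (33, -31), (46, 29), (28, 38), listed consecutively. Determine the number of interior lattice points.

By the shoelace formula, twice the signed area is |[(-30)·1 − (-27)·36] + [(-27)·(-35) − 3·1] + [3·(-31) − 33·(-35)] + [33·29 − 46·(-31)] + [46·38 − 28·29] + [28·36 − (-30)·38]| = 8413, so the area is 8413/2.
Summing gcd(|Δx|,|Δy|) over the edges gives the boundary count: gcd(3,35) + gcd(30,36) + gcd(30,4) + gcd(13,60) + gcd(18,9) + gcd(58,2) = 1+6+2+1+9+2 = 21.
Pick's theorem gives I = A − B/2 + 1 = 8413/2 − 21/2 + 1 = 4197.

4197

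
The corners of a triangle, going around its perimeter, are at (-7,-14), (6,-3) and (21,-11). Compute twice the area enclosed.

Using the shoelace formula, 2A = |[(-7)·(-3) − 6·(-14)] + [6·(-11) − 21·(-3)] + [21·(-14) − (-7)·(-11)]| = 269, so the area is 134.5.

269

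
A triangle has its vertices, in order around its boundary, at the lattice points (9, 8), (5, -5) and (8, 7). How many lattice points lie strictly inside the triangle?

3

The shoelace formula gives twice the area as |[9·(-5) − 5·8] + [5·7 − 8·(-5)] + [8·8 − 9·7]| = 9, so the area is 9/2.
Summing gcd(|Δx|,|Δy|) over the edges gives the boundary count: gcd(4,13) + gcd(3,12) + gcd(1,1) = 1+3+1 = 5.
Pick's theorem gives I = A − B/2 + 1 = 9/2 − 5/2 + 1 = 3.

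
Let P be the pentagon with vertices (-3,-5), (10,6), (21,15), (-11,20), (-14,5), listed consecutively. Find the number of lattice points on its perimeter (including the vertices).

The number of boundary lattice points is Σ gcd(|Δx|,|Δy|) = gcd(13,11) + gcd(11,9) + gcd(32,5) + gcd(3,15) + gcd(11,10) = 1+1+1+3+1 = 7.

7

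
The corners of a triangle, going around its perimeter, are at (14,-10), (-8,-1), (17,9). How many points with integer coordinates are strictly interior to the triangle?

220

The shoelace formula gives twice the area as |(14·(-1) − (-8)·(-10)) + ((-8)·9 − 17·(-1)) + (17·(-10) − 14·9)| = 445, so the area is 222.5.
The number of boundary lattice points is Σ gcd(|Δx|,|Δy|) = gcd(22,9) + gcd(25,10) + gcd(3,19) = 1+5+1 = 7.
Pick's theorem gives I = A − B/2 + 1 = 222.5 − 7/2 + 1 = 220.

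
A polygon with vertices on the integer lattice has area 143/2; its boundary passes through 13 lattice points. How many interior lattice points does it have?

66

From Pick's theorem, I = A − B/2 + 1 = 143/2 − 13/2 + 1 = 66.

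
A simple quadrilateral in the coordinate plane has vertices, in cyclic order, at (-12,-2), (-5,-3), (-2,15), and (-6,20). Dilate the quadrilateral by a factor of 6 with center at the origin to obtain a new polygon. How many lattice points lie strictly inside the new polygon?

By the shoelace formula, twice the signed area is |((-12)·(-3) − (-5)·(-2)) + ((-5)·15 − (-2)·(-3)) + ((-2)·20 − (-6)·15) + ((-6)·(-2) − (-12)·20)| = 247, so the area is 247/2.
Summing gcd(|Δx|,|Δy|) over the edges gives the boundary count: gcd(7,1) + gcd(3,18) + gcd(4,5) + gcd(6,22) = 1+3+1+2 = 7.
Scaling by 6 multiplies the area by 6² = 36 (so the new area is 4446) and multiplies the boundary lattice-point count by 6, giving 42.
By Pick's theorem, the interior count of the dilated polygon is 4446 − 42/2 + 1 = 4426.

4426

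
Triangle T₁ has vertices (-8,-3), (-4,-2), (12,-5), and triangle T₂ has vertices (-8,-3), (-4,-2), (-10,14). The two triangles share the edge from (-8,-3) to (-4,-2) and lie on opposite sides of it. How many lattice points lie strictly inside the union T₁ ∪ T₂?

The union is the simple quadrilateral with vertices (-8,-3), (12,-5), (-4,-2), (-10,14) in order.
Using the shoelace formula, 2A = |[(-8)·(-5) − 12·(-3)] + [12·(-2) − (-4)·(-5)] + [(-4)·14 − (-10)·(-2)] + [(-10)·(-3) − (-8)·14]| = 98, so the area is 49.
Summing gcd(|Δx|,|Δy|) over the edges gives the boundary count: gcd(20,2) + gcd(16,3) + gcd(6,16) + gcd(2,17) = 2+1+2+1 = 6.
By Pick's theorem I = A − B/2 + 1 = 49 − 6/2 + 1 = 47.

47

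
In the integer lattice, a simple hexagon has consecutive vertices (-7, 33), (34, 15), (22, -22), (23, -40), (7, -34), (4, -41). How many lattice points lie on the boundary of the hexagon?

7

Summing gcd(|Δx|,|Δy|) over the edges gives the boundary count: gcd(41,18) + gcd(12,37) + gcd(1,18) + gcd(16,6) + gcd(3,7) + gcd(11,74) = 1+1+1+2+1+1 = 7.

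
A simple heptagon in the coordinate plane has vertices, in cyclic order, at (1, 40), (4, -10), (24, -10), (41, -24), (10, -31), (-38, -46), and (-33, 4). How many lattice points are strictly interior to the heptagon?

By the shoelace formula, twice the signed area is |(1·(-10) − 4·40) + (4·(-10) − 24·(-10)) + (24·(-24) − 41·(-10)) + (41·(-31) − 10·(-24)) + (10·(-46) − (-38)·(-31)) + ((-38)·4 − (-33)·(-46)) + ((-33)·40 − 1·4)| = 5799, so the area is 5799/2.
The number of boundary lattice points is Σ gcd(|Δx|,|Δy|) = gcd(3,50) + gcd(20,0) + gcd(17,14) + gcd(31,7) + gcd(48,15) + gcd(5,50) + gcd(34,36) = 1+20+1+1+3+5+2 = 33.
Pick's theorem gives I = A − B/2 + 1 = 5799/2 − 33/2 + 1 = 2884.

2884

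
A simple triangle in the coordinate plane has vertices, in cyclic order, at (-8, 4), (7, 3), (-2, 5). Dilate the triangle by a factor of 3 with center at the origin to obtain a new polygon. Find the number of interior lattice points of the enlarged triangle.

91

By the shoelace formula, twice the signed area is |((-8)·3 − 7·4) + (7·5 − (-2)·3) + ((-2)·4 − (-8)·5)| = 21, so the area is 21/2.
The number of boundary lattice points is Σ gcd(|Δx|,|Δy|) = gcd(15,1) + gcd(9,2) + gcd(6,1) = 1+1+1 = 3.
Scaling by 3 multiplies the area by 3² = 9 (so the new area is 94.5) and multiplies the boundary lattice-point count by 3, giving 9.
By Pick's theorem, the interior count of the dilated polygon is 94.5 − 9/2 + 1 = 91.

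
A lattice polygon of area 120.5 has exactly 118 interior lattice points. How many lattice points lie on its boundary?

Pick's theorem gives A = I + B/2 − 1, so B = 2(A − I + 1) = 2(120.5 − 118 + 1) = 7.

7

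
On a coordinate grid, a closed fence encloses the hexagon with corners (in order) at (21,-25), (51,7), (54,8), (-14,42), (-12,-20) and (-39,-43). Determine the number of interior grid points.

3093

The shoelace formula gives twice the area as |[21·7 − 51·(-25)] + [51·8 − 54·7] + [54·42 − (-14)·8] + [(-14)·(-20) − (-12)·42] + [(-12)·(-43) − (-39)·(-20)] + [(-39)·(-25) − 21·(-43)]| = 6230, so the area is 3115.
Summing gcd(|Δx|,|Δy|) over the edges gives the boundary count: gcd(30,32) + gcd(3,1) + gcd(68,34) + gcd(2,62) + gcd(27,23) + gcd(60,18) = 2+1+34+2+1+6 = 46.
By Pick's theorem A = I + B/2 − 1, so I = 3115 − 46/2 + 1 = 3093.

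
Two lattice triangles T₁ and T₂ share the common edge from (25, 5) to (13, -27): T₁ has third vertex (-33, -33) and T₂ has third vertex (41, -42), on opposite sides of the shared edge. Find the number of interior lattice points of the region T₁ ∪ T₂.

1236

The union is the simple quadrilateral with vertices (25, 5), (-33, -33), (13, -27), (41, -42) in order.
The shoelace formula gives twice the area as |[25·(-33) − (-33)·5] + [(-33)·(-27) − 13·(-33)] + [13·(-42) − 41·(-27)] + [41·5 − 25·(-42)]| = 2476, so the area is 1238.
Along each edge there are gcd(|Δx|,|Δy|)+1 lattice points, so counting each shared vertex once the boundary has gcd(58,38) + gcd(46,6) + gcd(28,15) + gcd(16,47) = 2+2+1+1 = 6.
By Pick's theorem I = A − B/2 + 1 = 1238 − 6/2 + 1 = 1236.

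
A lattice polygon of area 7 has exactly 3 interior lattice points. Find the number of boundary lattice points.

10

Pick's theorem gives A = I + B/2 − 1, so B = 2(A − I + 1) = 2(7 − 3 + 1) = 10.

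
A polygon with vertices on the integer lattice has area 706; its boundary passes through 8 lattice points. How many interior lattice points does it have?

From Pick's theorem, I = A − B/2 + 1 = 706 − 8/2 + 1 = 703.

703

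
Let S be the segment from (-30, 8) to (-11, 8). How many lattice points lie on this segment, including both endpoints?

The number of lattice points on a segment between lattice points is gcd(|Δx|,|Δy|) + 1 = gcd(19,0) + 1 = 19 + 1 = 20.

20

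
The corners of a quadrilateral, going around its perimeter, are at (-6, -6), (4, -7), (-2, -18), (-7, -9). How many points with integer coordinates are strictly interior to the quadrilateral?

By the shoelace formula, twice the signed area is |[(-6)·(-7) − 4·(-6)] + [4·(-18) − (-2)·(-7)] + [(-2)·(-9) − (-7)·(-18)] + [(-7)·(-6) − (-6)·(-9)]| = 140, so the area is 70.
Summing gcd(|Δx|,|Δy|) over the edges gives the boundary count: gcd(10,1) + gcd(6,11) + gcd(5,9) + gcd(1,3) = 1+1+1+1 = 4.
Pick's theorem gives I = A − B/2 + 1 = 70 − 4/2 + 1 = 69.

69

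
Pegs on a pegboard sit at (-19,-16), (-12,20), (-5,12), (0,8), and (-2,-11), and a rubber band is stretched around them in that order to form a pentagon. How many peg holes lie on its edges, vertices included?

5

Along each edge there are gcd(|Δx|,|Δy|)+1 lattice points, so counting each shared vertex once the boundary has gcd(7,36) + gcd(7,8) + gcd(5,4) + gcd(2,19) + gcd(17,5) = 1+1+1+1+1 = 5.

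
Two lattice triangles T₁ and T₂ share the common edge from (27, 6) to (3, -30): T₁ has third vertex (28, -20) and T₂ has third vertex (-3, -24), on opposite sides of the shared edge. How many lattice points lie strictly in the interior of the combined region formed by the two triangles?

The union is the simple quadrilateral with vertices (27, 6), (28, -20), (3, -30), (-3, -24) in order.
By the shoelace formula, twice the signed area is |(27·(-20) − 28·6) + (28·(-30) − 3·(-20)) + (3·(-24) − (-3)·(-30)) + ((-3)·6 − 27·(-24))| = 1020, so the area is 510.
Along each edge there are gcd(|Δx|,|Δy|)+1 lattice points, so counting each shared vertex once the boundary has gcd(1,26) + gcd(25,10) + gcd(6,6) + gcd(30,30) = 1+5+6+30 = 42.
By Pick's theorem I = A − B/2 + 1 = 510 − 42/2 + 1 = 490.

490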